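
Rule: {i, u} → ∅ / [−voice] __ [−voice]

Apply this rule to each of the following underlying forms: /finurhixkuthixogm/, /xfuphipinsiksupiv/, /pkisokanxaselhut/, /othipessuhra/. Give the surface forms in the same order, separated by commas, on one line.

/finurhixkuthixogm/: /i/ is a high vowel flanked by voiceless consonants /h/ and /x/, so it deletes. /u/ is a high vowel flanked by voiceless consonants /k/ and /t/, so it deletes. /i/ is a high vowel flanked by voiceless consonants /h/ and /x/, so it deletes. → [finurhxkthxogm].
/xfuphipinsiksupiv/: /u/ is a high vowel flanked by voiceless consonants /f/ and /p/, so it deletes. /i/ is a high vowel flanked by voiceless consonants /h/ and /p/, so it deletes. /i/ is a high vowel flanked by voiceless consonants /s/ and /k/, so it deletes. /u/ is a high vowel flanked by voiceless consonants /s/ and /p/, so it deletes. → [xfphpinskspiv].
/pkisokanxaselhut/: /i/ is a high vowel flanked by voiceless consonants /k/ and /s/, so it deletes. /u/ is a high vowel flanked by voiceless consonants /h/ and /t/, so it deletes. → [pksokanxaselht].
/othipessuhra/: /i/ is a high vowel flanked by voiceless consonants /h/ and /p/, so it deletes. /u/ is a high vowel flanked by voiceless consonants /s/ and /h/, so it deletes. → [othpesshra].

finurhxkthxogm, xfphpinskspiv, pksokanxaselht, othpesshra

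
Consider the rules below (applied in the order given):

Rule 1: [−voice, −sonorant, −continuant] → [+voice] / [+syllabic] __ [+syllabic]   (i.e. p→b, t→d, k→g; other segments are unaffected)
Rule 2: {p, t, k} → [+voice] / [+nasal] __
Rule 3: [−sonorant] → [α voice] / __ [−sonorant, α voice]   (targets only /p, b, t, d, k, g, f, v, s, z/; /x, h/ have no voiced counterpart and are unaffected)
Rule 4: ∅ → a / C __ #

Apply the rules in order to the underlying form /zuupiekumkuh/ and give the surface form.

Rule 1 (intervocalic voicing): /p/ is a voiceless stop between vowels /u/ and /i/, so it voices to [b]. /k/ is a voiceless stop between vowels /e/ and /u/, so it voices to [g]. /zuupiekumkuh/ → zuubiegumkuh.
Rule 2 (post-nasal voicing): /k/ is a voiceless stop immediately after the nasal /m/, so it voices to [g]. /zuubiegumkuh/ → zuubiegumguh.
Rule 3 (regressive voicing assimilation): no segment meets the environment; /zuubiegumguh/ is unchanged.
Rule 4 (final a-epenthesis): the form ends in the consonant /h/, so [a] is inserted word-finally. /zuubiegumguh/ → zuubiegumguha.

zuubiegumguha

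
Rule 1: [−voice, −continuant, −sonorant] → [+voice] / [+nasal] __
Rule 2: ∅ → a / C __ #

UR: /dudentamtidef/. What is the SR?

Rule 1 (post-nasal voicing): /t/ is a voiceless stop immediately after the nasal /n/, so it voices to [d]. /t/ is a voiceless stop immediately after the nasal /m/, so it voices to [d]. /dudentamtidef/ → dudendamdidef.
Rule 2 (final a-epenthesis): the form ends in the consonant /f/, so [a] is inserted word-finally. /dudendamdidef/ → dudendamdidefa.

dudendamdidefa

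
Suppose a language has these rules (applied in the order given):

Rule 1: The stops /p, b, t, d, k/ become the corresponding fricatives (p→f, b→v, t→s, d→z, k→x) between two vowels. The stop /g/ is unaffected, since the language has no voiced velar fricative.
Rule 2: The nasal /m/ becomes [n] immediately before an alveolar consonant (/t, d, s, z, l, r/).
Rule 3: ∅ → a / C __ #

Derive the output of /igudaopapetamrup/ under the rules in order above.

iguzaofafesanrupa

Rule 1 (intervocalic spirantization): /d/ is a stop between vowels /u/ and /a/, so it spirantizes to the fricative [z]. /p/ is a stop between vowels /o/ and /a/, so it spirantizes to the fricative [f]. /p/ is a stop between vowels /a/ and /e/, so it spirantizes to the fricative [f]. /t/ is a stop between vowels /e/ and /a/, so it spirantizes to the fricative [s]. /igudaopapetamrup/ → iguzaofafesamrup.
Rule 2 (nasal place assimilation): /m/ precedes the alveolar consonant /r/, so it assimilates in place to [n]. /iguzaofafesamrup/ → iguzaofafesanrup.
Rule 3 (final a-epenthesis): the form ends in the consonant /p/, so [a] is inserted word-finally. /iguzaofafesanrup/ → iguzaofafesanrupa.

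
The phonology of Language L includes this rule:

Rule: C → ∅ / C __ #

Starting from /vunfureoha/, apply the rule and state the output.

vunfureoha

No segment of /vunfureoha/ meets the structural description of the rule, so the form surfaces unchanged.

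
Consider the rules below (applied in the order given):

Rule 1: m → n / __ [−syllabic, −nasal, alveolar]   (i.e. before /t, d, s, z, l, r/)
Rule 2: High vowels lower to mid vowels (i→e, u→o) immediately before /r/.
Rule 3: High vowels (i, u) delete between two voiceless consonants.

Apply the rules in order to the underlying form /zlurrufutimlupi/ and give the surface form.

zlorruftinlupi

Rule 1 (nasal place assimilation): /m/ precedes the alveolar consonant /l/, so it assimilates in place to [n]. /zlurrufutimlupi/ → zlurrufutinlupi.
Rule 2 (pre-rhotic lowering): /u/ is a high vowel immediately before /r/, so it lowers to [o]. /zlurrufutinlupi/ → zlorrufutinlupi.
Rule 3 (high vowel syncope): /u/ is a high vowel flanked by voiceless consonants /f/ and /t/, so it deletes. /zlorrufutinlupi/ → zlorruftinlupi.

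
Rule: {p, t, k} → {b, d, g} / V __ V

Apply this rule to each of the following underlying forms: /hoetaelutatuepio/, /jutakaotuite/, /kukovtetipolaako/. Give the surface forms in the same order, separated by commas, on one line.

/hoetaelutatuepio/: /t/ is a voiceless stop between vowels /e/ and /a/, so it voices to [d]. /t/ is a voiceless stop between vowels /u/ and /a/, so it voices to [d]. /t/ is a voiceless stop between vowels /a/ and /u/, so it voices to [d]. /p/ is a voiceless stop between vowels /e/ and /i/, so it voices to [b]. → [hoedaeludaduebio].
/jutakaotuite/: /t/ is a voiceless stop between vowels /u/ and /a/, so it voices to [d]. /k/ is a voiceless stop between vowels /a/ and /a/, so it voices to [g]. /t/ is a voiceless stop between vowels /o/ and /u/, so it voices to [d]. /t/ is a voiceless stop between vowels /i/ and /e/, so it voices to [d]. → [judagaoduide].
/kukovtetipolaako/: /k/ is a voiceless stop between vowels /u/ and /o/, so it voices to [g]. /t/ is a voiceless stop between vowels /e/ and /i/, so it voices to [d]. /p/ is a voiceless stop between vowels /i/ and /o/, so it voices to [b]. /k/ is a voiceless stop between vowels /a/ and /o/, so it voices to [g]. → [kugovtedibolaago].

hoedaeludaduebio, judagaoduide, kugovtedibolaago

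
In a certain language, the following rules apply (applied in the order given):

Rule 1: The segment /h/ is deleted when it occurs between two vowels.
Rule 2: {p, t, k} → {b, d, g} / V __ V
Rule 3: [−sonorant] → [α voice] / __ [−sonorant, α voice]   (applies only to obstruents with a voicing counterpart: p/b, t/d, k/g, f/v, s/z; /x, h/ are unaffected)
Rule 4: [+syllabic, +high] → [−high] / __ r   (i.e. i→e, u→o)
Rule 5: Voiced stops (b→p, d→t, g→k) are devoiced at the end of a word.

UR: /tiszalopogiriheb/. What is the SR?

Rule 1 (intervocalic h-deletion): /h/ occurs between vowels /i/ and /e/, so it deletes. /tiszalopogiriheb/ → tiszalopogirieb.
Rule 2 (intervocalic voicing): /p/ is a voiceless stop between vowels /o/ and /o/, so it voices to [b]. /tiszalopogirieb/ → tiszalobogirieb.
Rule 3 (regressive voicing assimilation): /s/ precedes the voiced obstruent /z/, so it voices to [z] by assimilation. /tiszalobogirieb/ → tizzalobogirieb.
Rule 4 (pre-rhotic lowering): /i/ is a high vowel immediately before /r/, so it lowers to [e]. /tizzalobogirieb/ → tizzalobogerieb.
Rule 5 (final devoicing): /b/ is a voiced stop in word-final position, so it devoices to [p]. /tizzalobogerieb/ → tizzalobogeriep.

tizzalobogeriep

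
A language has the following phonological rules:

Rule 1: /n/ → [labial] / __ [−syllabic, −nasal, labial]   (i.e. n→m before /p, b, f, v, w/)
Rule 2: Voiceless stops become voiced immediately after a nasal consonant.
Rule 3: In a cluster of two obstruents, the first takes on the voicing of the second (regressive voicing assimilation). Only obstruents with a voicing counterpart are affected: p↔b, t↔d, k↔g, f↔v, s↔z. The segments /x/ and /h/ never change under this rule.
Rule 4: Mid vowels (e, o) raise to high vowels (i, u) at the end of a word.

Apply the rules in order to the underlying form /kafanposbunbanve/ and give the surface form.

Rule 1 (nasal place assimilation): /n/ precedes the labial consonant /p/, so it assimilates in place to [m]. /n/ precedes the labial consonant /b/, so it assimilates in place to [m]. /n/ precedes the labial consonant /v/, so it assimilates in place to [m]. /kafanposbunbanve/ → kafamposbumbamve.
Rule 2 (post-nasal voicing): /p/ is a voiceless stop immediately after the nasal /m/, so it voices to [b]. /kafamposbumbamve/ → kafambosbumbamve.
Rule 3 (regressive voicing assimilation): /s/ precedes the voiced obstruent /b/, so it voices to [z] by assimilation. /kafambosbumbamve/ → kafambozbumbamve.
Rule 4 (final vowel raising): /e/ is a mid vowel in word-final position, so it raises to [i]. /kafambozbumbamve/ → kafambozbumbamvi.

kafambozbumbamvi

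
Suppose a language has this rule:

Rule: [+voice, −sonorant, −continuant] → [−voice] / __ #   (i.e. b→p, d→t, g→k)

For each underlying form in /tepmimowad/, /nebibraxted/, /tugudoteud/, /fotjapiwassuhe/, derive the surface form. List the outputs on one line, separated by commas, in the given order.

/tepmimowad/: /d/ is a voiced stop in word-final position, so it devoices to [t]. → [tepmimowat].
/nebibraxted/: /d/ is a voiced stop in word-final position, so it devoices to [t]. → [nebibraxtet].
/tugudoteud/: /d/ is a voiced stop in word-final position, so it devoices to [t]. → [tugudoteut].
/fotjapiwassuhe/: the rule's environment is not met; surfaces unchanged as [fotjapiwassuhe].

tepmimowat, nebibraxtet, tugudoteut, fotjapiwassuhe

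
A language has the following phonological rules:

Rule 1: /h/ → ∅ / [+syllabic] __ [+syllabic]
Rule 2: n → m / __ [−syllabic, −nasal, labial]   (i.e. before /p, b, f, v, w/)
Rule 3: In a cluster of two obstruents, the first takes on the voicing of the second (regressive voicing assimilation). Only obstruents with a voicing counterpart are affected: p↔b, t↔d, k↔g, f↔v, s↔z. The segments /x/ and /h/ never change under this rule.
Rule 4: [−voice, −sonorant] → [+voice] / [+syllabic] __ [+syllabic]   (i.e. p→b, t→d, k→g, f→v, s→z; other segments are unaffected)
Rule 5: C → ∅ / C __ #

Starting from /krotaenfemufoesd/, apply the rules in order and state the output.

Rule 1 (intervocalic h-deletion): no segment meets the environment; /krotaenfemufoesd/ is unchanged.
Rule 2 (nasal place assimilation): /n/ precedes the labial consonant /f/, so it assimilates in place to [m]. /krotaenfemufoesd/ → krotaemfemufoesd.
Rule 3 (regressive voicing assimilation): /s/ precedes the voiced obstruent /d/, so it voices to [z] by assimilation. /krotaemfemufoesd/ → krotaemfemufoezd.
Rule 4 (intervocalic voicing): /t/ is a voiceless obstruent between vowels /o/ and /a/, so it voices to [d]. /f/ is a voiceless obstruent between vowels /u/ and /o/, so it voices to [v]. /krotaemfemufoezd/ → krodaemfemuvoezd.
Rule 5 (final cluster simplification): /d/ is the second consonant of a word-final cluster /zd/, so it deletes. /krodaemfemuvoezd/ → krodaemfemuvoez.

krodaemfemuvoez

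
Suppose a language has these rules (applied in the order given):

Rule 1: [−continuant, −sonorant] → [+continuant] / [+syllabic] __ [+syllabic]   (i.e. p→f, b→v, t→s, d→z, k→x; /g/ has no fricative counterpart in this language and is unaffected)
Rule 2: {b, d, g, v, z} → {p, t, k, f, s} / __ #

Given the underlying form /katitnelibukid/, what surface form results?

kasitnelivuxit

Rule 1 (intervocalic spirantization): /t/ is a stop between vowels /a/ and /i/, so it spirantizes to the fricative [s]. /b/ is a stop between vowels /i/ and /u/, so it spirantizes to the fricative [v]. /k/ is a stop between vowels /u/ and /i/, so it spirantizes to the fricative [x]. /katitnelibukid/ → kasitnelivuxid.
Rule 2 (final devoicing): /d/ is a voiced obstruent in word-final position, so it devoices to [t]. /kasitnelivuxid/ → kasitnelivuxit.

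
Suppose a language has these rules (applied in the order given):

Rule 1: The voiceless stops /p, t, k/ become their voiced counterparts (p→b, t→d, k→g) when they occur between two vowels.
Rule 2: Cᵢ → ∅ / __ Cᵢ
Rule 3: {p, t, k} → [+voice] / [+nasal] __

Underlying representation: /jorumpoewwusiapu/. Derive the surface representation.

jorumboewusiabu

Rule 1 (intervocalic voicing): /p/ is a voiceless stop between vowels /a/ and /u/, so it voices to [b]. /jorumpoewwusiapu/ → jorumpoewwusiabu.
Rule 2 (degemination): /ww/ is a geminate; the first /w/ deletes. /jorumpoewwusiabu/ → jorumpoewusiabu.
Rule 3 (post-nasal voicing): /p/ is a voiceless stop immediately after the nasal /m/, so it voices to [b]. /jorumpoewusiabu/ → jorumboewusiabu.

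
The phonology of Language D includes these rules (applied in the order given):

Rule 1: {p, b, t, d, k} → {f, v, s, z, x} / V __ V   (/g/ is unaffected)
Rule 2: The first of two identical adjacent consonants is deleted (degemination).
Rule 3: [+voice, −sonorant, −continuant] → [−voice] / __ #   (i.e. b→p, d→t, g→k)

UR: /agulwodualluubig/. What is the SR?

Rule 1 (intervocalic spirantization): /d/ is a stop between vowels /o/ and /u/, so it spirantizes to the fricative [z]. /b/ is a stop between vowels /u/ and /i/, so it spirantizes to the fricative [v]. /agulwodualluubig/ → agulwozualluuvig.
Rule 2 (degemination): /ll/ is a geminate; the first /l/ deletes. /agulwozualluuvig/ → agulwozualuuvig.
Rule 3 (final devoicing): /g/ is a voiced stop in word-final position, so it devoices to [k]. /agulwozualuuvig/ → agulwozualuuvik.

agulwozualuuvik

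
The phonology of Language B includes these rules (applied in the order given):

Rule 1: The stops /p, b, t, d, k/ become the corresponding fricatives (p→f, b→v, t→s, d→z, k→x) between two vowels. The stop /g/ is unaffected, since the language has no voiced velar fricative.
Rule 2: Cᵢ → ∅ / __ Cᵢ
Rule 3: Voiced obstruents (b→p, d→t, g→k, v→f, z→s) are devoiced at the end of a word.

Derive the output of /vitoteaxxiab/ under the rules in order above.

Rule 1 (intervocalic spirantization): /t/ is a stop between vowels /i/ and /o/, so it spirantizes to the fricative [s]. /t/ is a stop between vowels /o/ and /e/, so it spirantizes to the fricative [s]. /vitoteaxxiab/ → visoseaxxiab.
Rule 2 (degemination): /xx/ is a geminate; the first /x/ deletes. /visoseaxxiab/ → visoseaxiab.
Rule 3 (final devoicing): /b/ is a voiced obstruent in word-final position, so it devoices to [p]. /visoseaxiab/ → visoseaxiap.

visoseaxiap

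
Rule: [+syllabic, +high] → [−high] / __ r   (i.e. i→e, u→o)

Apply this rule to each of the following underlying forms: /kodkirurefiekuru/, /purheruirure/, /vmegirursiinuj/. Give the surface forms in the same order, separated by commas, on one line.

/kodkirurefiekuru/: /i/ is a high vowel immediately before /r/, so it lowers to [e]. /u/ is a high vowel immediately before /r/, so it lowers to [o]. /u/ is a high vowel immediately before /r/, so it lowers to [o]. → [kodkerorefiekoru].
/purheruirure/: /u/ is a high vowel immediately before /r/, so it lowers to [o]. /i/ is a high vowel immediately before /r/, so it lowers to [e]. /u/ is a high vowel immediately before /r/, so it lowers to [o]. → [porheruerore].
/vmegirursiinuj/: /i/ is a high vowel immediately before /r/, so it lowers to [e]. /u/ is a high vowel immediately before /r/, so it lowers to [o]. → [vmegerorsiinuj].

kodkerorefiekoru, porheruerore, vmegerorsiinuj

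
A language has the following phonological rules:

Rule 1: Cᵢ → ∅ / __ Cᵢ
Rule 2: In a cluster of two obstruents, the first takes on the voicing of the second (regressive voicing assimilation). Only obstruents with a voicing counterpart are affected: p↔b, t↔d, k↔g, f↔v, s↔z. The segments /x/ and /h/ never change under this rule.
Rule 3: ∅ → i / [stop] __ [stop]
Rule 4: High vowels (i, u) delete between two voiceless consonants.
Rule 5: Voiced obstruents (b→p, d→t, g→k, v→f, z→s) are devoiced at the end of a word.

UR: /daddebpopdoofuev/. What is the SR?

Rule 1 (degemination): /dd/ is a geminate; the first /d/ deletes. /daddebpopdoofuev/ → dadebpopdoofuev.
Rule 2 (regressive voicing assimilation): /b/ precedes the voiceless obstruent /p/, so it devoices to [p] by assimilation. /p/ precedes the voiced obstruent /d/, so it voices to [b] by assimilation. /dadebpopdoofuev/ → dadeppobdoofuev.
Rule 3 (stop-cluster i-epenthesis): /p/ and /p/ form a stop–stop cluster, so [i] is inserted between them. /b/ and /d/ form a stop–stop cluster, so [i] is inserted between them. /dadeppobdoofuev/ → dadepipobidoofuev.
Rule 4 (high vowel syncope): /i/ is a high vowel flanked by voiceless consonants /p/ and /p/, so it deletes. /dadepipobidoofuev/ → dadeppobidoofuev.
Rule 5 (final devoicing): /v/ is a voiced obstruent in word-final position, so it devoices to [f]. /dadeppobidoofuev/ → dadeppobidoofuef.

dadeppobidoofuef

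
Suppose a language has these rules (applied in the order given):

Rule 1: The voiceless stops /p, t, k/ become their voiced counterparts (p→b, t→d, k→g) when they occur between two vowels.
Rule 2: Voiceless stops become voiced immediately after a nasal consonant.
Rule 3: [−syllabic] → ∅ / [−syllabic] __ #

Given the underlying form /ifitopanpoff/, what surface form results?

ifidobanbof

Rule 1 (intervocalic voicing): /t/ is a voiceless stop between vowels /i/ and /o/, so it voices to [d]. /p/ is a voiceless stop between vowels /o/ and /a/, so it voices to [b]. /ifitopanpoff/ → ifidobanpoff.
Rule 2 (post-nasal voicing): /p/ is a voiceless stop immediately after the nasal /n/, so it voices to [b]. /ifidobanpoff/ → ifidobanboff.
Rule 3 (final cluster simplification): /f/ is the second consonant of a word-final cluster /ff/, so it deletes. /ifidobanboff/ → ifidobanbof.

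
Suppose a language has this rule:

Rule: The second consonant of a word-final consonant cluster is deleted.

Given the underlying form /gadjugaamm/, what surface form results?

/m/ is the second consonant of a word-final cluster /mm/, so it deletes.
The other instances of /g/, /d/, /j/, /m/ do not occur in the required environment and remain unchanged.
Surface form: [gadjugaam].

gadjugaam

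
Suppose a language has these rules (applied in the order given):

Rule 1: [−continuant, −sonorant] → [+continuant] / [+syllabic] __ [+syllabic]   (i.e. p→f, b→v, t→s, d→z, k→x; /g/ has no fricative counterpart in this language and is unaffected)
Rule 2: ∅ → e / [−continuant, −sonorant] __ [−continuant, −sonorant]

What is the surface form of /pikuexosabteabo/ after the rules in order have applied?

pixuexosabeteavo

Rule 1 (intervocalic spirantization): /k/ is a stop between vowels /i/ and /u/, so it spirantizes to the fricative [x]. /b/ is a stop between vowels /a/ and /o/, so it spirantizes to the fricative [v]. /pikuexosabteabo/ → pixuexosabteavo.
Rule 2 (stop-cluster e-epenthesis): /b/ and /t/ form a stop–stop cluster, so [e] is inserted between them. /pixuexosabteavo/ → pixuexosabeteavo.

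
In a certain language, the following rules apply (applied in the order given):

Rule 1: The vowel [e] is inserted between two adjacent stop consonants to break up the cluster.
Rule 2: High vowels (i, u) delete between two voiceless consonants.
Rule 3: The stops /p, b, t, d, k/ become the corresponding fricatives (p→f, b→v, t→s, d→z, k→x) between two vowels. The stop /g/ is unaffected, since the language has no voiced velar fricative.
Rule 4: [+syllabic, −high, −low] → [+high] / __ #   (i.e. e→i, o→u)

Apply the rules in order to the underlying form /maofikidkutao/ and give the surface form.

Rule 1 (stop-cluster e-epenthesis): /d/ and /k/ form a stop–stop cluster, so [e] is inserted between them. /maofikidkutao/ → maofikidekutao.
Rule 2 (high vowel syncope): /i/ is a high vowel flanked by voiceless consonants /f/ and /k/, so it deletes. /u/ is a high vowel flanked by voiceless consonants /k/ and /t/, so it deletes. /maofikidekutao/ → maofkidektao.
Rule 3 (intervocalic spirantization): /d/ is a stop between vowels /i/ and /e/, so it spirantizes to the fricative [z]. /maofkidektao/ → maofkizektao.
Rule 4 (final vowel raising): /o/ is a mid vowel in word-final position, so it raises to [u]. /maofkizektao/ → maofkizektau.

maofkizektau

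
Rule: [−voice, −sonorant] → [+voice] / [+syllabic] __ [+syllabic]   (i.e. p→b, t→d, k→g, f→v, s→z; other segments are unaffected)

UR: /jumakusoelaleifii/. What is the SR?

jumaguzoelaleivii

/k/ is a voiceless obstruent between vowels /a/ and /u/, so it voices to [g].
/s/ is a voiceless obstruent between vowels /u/ and /o/, so it voices to [z].
/f/ is a voiceless obstruent between vowels /i/ and /i/, so it voices to [v].
Surface form: [jumaguzoelaleivii].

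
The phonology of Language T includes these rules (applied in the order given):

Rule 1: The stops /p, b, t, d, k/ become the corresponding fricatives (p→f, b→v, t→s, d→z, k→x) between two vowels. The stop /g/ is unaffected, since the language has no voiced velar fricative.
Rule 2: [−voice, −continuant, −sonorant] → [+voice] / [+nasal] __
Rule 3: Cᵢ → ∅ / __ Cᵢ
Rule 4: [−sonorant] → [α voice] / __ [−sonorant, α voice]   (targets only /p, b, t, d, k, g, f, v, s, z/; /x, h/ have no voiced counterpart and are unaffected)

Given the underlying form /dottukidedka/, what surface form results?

dotuxizetka

Rule 1 (intervocalic spirantization): /k/ is a stop between vowels /u/ and /i/, so it spirantizes to the fricative [x]. /d/ is a stop between vowels /i/ and /e/, so it spirantizes to the fricative [z]. /dottukidedka/ → dottuxizedka.
Rule 2 (post-nasal voicing): no segment meets the environment; /dottuxizedka/ is unchanged.
Rule 3 (degemination): /tt/ is a geminate; the first /t/ deletes. /dottuxizedka/ → dotuxizedka.
Rule 4 (regressive voicing assimilation): /d/ precedes the voiceless obstruent /k/, so it devoices to [t] by assimilation. /dotuxizedka/ → dotuxizetka.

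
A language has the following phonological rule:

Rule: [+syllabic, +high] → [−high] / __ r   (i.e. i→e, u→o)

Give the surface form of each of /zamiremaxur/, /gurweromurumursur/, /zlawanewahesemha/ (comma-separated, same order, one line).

/zamiremaxur/: /i/ is a high vowel immediately before /r/, so it lowers to [e]. /u/ is a high vowel immediately before /r/, so it lowers to [o]. → [zameremaxor].
/gurweromurumursur/: /u/ is a high vowel immediately before /r/, so it lowers to [o]. /u/ is a high vowel immediately before /r/, so it lowers to [o]. /u/ is a high vowel immediately before /r/, so it lowers to [o]. /u/ is a high vowel immediately before /r/, so it lowers to [o]. → [gorweromorumorsor].
/zlawanewahesemha/: the rule's environment is not met; surfaces unchanged as [zlawanewahesemha].

zameremaxor, gorweromorumorsor, zlawanewahesemha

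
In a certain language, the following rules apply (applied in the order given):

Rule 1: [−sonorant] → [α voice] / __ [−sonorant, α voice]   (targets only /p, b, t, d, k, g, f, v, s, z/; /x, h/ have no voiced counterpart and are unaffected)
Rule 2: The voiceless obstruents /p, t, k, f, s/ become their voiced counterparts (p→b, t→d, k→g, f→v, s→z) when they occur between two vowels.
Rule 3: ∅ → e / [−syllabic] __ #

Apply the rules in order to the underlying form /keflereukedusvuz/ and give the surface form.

keflereugeduzvuze

Rule 1 (regressive voicing assimilation): /s/ precedes the voiced obstruent /v/, so it voices to [z] by assimilation. /keflereukedusvuz/ → keflereukeduzvuz.
Rule 2 (intervocalic voicing): /k/ is a voiceless obstruent between vowels /u/ and /e/, so it voices to [g]. /keflereukeduzvuz/ → keflereugeduzvuz.
Rule 3 (final e-epenthesis): the form ends in the consonant /z/, so [e] is inserted word-finally. /keflereugeduzvuz/ → keflereugeduzvuze.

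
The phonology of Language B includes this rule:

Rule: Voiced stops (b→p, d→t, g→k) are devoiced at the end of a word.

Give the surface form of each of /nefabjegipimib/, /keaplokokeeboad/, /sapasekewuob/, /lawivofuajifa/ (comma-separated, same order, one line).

/nefabjegipimib/: /b/ is a voiced stop in word-final position, so it devoices to [p]. → [nefabjegipimip].
/keaplokokeeboad/: /d/ is a voiced stop in word-final position, so it devoices to [t]. → [keaplokokeeboat].
/sapasekewuob/: /b/ is a voiced stop in word-final position, so it devoices to [p]. → [sapasekewuop].
/lawivofuajifa/: the rule's environment is not met; surfaces unchanged as [lawivofuajifa].

nefabjegipimip, keaplokokeeboat, sapasekewuop, lawivofuajifa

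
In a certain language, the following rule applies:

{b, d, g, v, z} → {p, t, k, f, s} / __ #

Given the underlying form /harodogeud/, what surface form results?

harodogeut

Scanning /harodogeud/: /d/ at position 5 is not in the conditioning environment; /g/ at position 7 is not in the conditioning environment; /d/ is a voiced obstruent in word-final position, so it devoices to [t].
Result: [harodogeut].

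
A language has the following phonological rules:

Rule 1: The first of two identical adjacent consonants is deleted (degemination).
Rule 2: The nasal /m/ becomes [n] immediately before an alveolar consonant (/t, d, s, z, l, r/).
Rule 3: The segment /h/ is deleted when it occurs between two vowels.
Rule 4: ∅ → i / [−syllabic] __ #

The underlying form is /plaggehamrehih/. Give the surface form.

plageanreihi

Rule 1 (degemination): /gg/ is a geminate; the first /g/ deletes. /plaggehamrehih/ → plagehamrehih.
Rule 2 (nasal place assimilation): /m/ precedes the alveolar consonant /r/, so it assimilates in place to [n]. /plagehamrehih/ → plagehanrehih.
Rule 3 (intervocalic h-deletion): /h/ occurs between vowels /e/ and /a/, so it deletes. /h/ occurs between vowels /e/ and /i/, so it deletes. /plagehanrehih/ → plageanreih.
Rule 4 (final i-epenthesis): the form ends in the consonant /h/, so [i] is inserted word-finally. /plageanreih/ → plageanreihi.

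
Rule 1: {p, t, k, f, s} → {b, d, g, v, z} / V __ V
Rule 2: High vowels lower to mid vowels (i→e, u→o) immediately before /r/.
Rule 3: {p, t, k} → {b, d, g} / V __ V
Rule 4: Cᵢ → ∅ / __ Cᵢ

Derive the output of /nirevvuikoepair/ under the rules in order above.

Rule 1 (intervocalic voicing): /k/ is a voiceless obstruent between vowels /i/ and /o/, so it voices to [g]. /p/ is a voiceless obstruent between vowels /e/ and /a/, so it voices to [b]. /nirevvuikoepair/ → nirevvuigoebair.
Rule 2 (pre-rhotic lowering): /i/ is a high vowel immediately before /r/, so it lowers to [e]. /i/ is a high vowel immediately before /r/, so it lowers to [e]. /nirevvuigoebair/ → nerevvuigoebaer.
Rule 3 (intervocalic voicing): no segment meets the environment; /nerevvuigoebaer/ is unchanged.
Rule 4 (degemination): /vv/ is a geminate; the first /v/ deletes. /nerevvuigoebaer/ → nerevuigoebaer.

nerevuigoebaer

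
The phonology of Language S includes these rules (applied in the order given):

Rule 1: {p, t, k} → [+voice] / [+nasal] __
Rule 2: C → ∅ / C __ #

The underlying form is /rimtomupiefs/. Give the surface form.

rimdomupief

Rule 1 (post-nasal voicing): /t/ is a voiceless stop immediately after the nasal /m/, so it voices to [d]. /rimtomupiefs/ → rimdomupiefs.
Rule 2 (final cluster simplification): /s/ is the second consonant of a word-final cluster /fs/, so it deletes. /rimdomupiefs/ → rimdomupief.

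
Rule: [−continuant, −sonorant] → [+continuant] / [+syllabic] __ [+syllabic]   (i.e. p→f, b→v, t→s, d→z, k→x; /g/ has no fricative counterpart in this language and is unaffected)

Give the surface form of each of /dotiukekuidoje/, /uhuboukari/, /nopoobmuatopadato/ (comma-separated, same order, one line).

/dotiukekuidoje/: /t/ is a stop between vowels /o/ and /i/, so it spirantizes to the fricative [s]. /k/ is a stop between vowels /u/ and /e/, so it spirantizes to the fricative [x]. /k/ is a stop between vowels /e/ and /u/, so it spirantizes to the fricative [x]. /d/ is a stop between vowels /i/ and /o/, so it spirantizes to the fricative [z]. → [dosiuxexuizoje].
/uhuboukari/: /b/ is a stop between vowels /u/ and /o/, so it spirantizes to the fricative [v]. /k/ is a stop between vowels /u/ and /a/, so it spirantizes to the fricative [x]. → [uhuvouxari].
/nopoobmuatopadato/: /p/ is a stop between vowels /o/ and /o/, so it spirantizes to the fricative [f]. /t/ is a stop between vowels /a/ and /o/, so it spirantizes to the fricative [s]. /p/ is a stop between vowels /o/ and /a/, so it spirantizes to the fricative [f]. /d/ is a stop between vowels /a/ and /a/, so it spirantizes to the fricative [z]. /t/ is a stop between vowels /a/ and /o/, so it spirantizes to the fricative [s]. → [nofoobmuasofazaso].

dosiuxexuizoje, uhuvouxari, nofoobmuasofazaso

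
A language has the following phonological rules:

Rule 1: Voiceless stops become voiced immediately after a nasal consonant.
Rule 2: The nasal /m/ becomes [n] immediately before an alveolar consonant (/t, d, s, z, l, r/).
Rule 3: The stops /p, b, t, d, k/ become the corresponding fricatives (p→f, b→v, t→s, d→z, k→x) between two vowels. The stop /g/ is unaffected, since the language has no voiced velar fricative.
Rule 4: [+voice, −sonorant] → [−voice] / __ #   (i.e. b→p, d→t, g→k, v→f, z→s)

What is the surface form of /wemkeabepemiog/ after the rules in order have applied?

wemgeavefemiok

Rule 1 (post-nasal voicing): /k/ is a voiceless stop immediately after the nasal /m/, so it voices to [g]. /wemkeabepemiog/ → wemgeabepemiog.
Rule 2 (nasal place assimilation): no segment meets the environment; /wemgeabepemiog/ is unchanged.
Rule 3 (intervocalic spirantization): /b/ is a stop between vowels /a/ and /e/, so it spirantizes to the fricative [v]. /p/ is a stop between vowels /e/ and /e/, so it spirantizes to the fricative [f]. /wemgeabepemiog/ → wemgeavefemiog.
Rule 4 (final devoicing): /g/ is a voiced obstruent in word-final position, so it devoices to [k]. /wemgeavefemiog/ → wemgeavefemiok.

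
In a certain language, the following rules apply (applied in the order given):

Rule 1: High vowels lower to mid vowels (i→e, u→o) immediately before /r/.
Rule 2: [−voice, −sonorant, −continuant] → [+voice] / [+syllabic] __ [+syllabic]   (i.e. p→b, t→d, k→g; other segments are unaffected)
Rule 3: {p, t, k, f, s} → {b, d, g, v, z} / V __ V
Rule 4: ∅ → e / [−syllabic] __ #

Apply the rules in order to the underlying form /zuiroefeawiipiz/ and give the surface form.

Rule 1 (pre-rhotic lowering): /i/ is a high vowel immediately before /r/, so it lowers to [e]. /zuiroefeawiipiz/ → zueroefeawiipiz.
Rule 2 (intervocalic voicing): /p/ is a voiceless stop between vowels /i/ and /i/, so it voices to [b]. /zueroefeawiipiz/ → zueroefeawiibiz.
Rule 3 (intervocalic voicing): /f/ is a voiceless obstruent between vowels /e/ and /e/, so it voices to [v]. /zueroefeawiibiz/ → zueroeveawiibiz.
Rule 4 (final e-epenthesis): the form ends in the consonant /z/, so [e] is inserted word-finally. /zueroeveawiibiz/ → zueroeveawiibize.

zueroeveawiibize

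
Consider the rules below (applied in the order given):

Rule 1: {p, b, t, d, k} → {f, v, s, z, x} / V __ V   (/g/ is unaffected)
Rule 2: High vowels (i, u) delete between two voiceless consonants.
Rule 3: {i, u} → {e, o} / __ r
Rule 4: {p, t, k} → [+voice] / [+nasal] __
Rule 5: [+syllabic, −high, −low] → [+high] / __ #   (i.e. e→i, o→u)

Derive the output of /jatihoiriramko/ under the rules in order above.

jashoereramgu

Rule 1 (intervocalic spirantization): /t/ is a stop between vowels /a/ and /i/, so it spirantizes to the fricative [s]. /jatihoiriramko/ → jasihoiriramko.
Rule 2 (high vowel syncope): /i/ is a high vowel flanked by voiceless consonants /s/ and /h/, so it deletes. /jasihoiriramko/ → jashoiriramko.
Rule 3 (pre-rhotic lowering): /i/ is a high vowel immediately before /r/, so it lowers to [e]. /i/ is a high vowel immediately before /r/, so it lowers to [e]. /jashoiriramko/ → jashoereramko.
Rule 4 (post-nasal voicing): /k/ is a voiceless stop immediately after the nasal /m/, so it voices to [g]. /jashoereramko/ → jashoereramgo.
Rule 5 (final vowel raising): /o/ is a mid vowel in word-final position, so it raises to [u]. /jashoereramgo/ → jashoereramgu.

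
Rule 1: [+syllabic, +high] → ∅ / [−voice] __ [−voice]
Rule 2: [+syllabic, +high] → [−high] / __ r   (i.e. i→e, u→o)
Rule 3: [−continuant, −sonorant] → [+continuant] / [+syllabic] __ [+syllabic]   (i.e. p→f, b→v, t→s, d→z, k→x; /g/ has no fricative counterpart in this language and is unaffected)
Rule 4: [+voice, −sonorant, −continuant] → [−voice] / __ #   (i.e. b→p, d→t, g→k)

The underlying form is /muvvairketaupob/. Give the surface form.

Rule 1 (high vowel syncope): no segment meets the environment; /muvvairketaupob/ is unchanged.
Rule 2 (pre-rhotic lowering): /i/ is a high vowel immediately before /r/, so it lowers to [e]. /muvvairketaupob/ → muvvaerketaupob.
Rule 3 (intervocalic spirantization): /t/ is a stop between vowels /e/ and /a/, so it spirantizes to the fricative [s]. /p/ is a stop between vowels /u/ and /o/, so it spirantizes to the fricative [f]. /muvvaerketaupob/ → muvvaerkesaufob.
Rule 4 (final devoicing): /b/ is a voiced stop in word-final position, so it devoices to [p]. /muvvaerkesaufob/ → muvvaerkesaufop.

muvvaerkesaufop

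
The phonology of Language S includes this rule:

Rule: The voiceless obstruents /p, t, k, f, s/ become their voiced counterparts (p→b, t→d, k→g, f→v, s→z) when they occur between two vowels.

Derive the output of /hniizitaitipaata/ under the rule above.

/t/ is a voiceless obstruent between vowels /i/ and /a/, so it voices to [d].
/t/ is a voiceless obstruent between vowels /i/ and /i/, so it voices to [d].
/p/ is a voiceless obstruent between vowels /i/ and /a/, so it voices to [b].
/t/ is a voiceless obstruent between vowels /a/ and /a/, so it voices to [d].
Surface form: [hniizidaidibaada].

hniizidaidibaada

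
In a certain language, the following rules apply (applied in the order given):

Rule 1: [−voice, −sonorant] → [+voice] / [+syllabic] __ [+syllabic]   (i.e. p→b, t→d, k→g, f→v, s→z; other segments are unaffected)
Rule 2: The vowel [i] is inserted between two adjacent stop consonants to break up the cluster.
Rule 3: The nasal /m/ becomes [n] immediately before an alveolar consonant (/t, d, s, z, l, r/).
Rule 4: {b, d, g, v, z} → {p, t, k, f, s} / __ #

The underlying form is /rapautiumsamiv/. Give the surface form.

rabaudiunsamif

Rule 1 (intervocalic voicing): /p/ is a voiceless obstruent between vowels /a/ and /a/, so it voices to [b]. /t/ is a voiceless obstruent between vowels /u/ and /i/, so it voices to [d]. /rapautiumsamiv/ → rabaudiumsamiv.
Rule 2 (stop-cluster i-epenthesis): no segment meets the environment; /rabaudiumsamiv/ is unchanged.
Rule 3 (nasal place assimilation): /m/ precedes the alveolar consonant /s/, so it assimilates in place to [n]. /rabaudiumsamiv/ → rabaudiunsamiv.
Rule 4 (final devoicing): /v/ is a voiced obstruent in word-final position, so it devoices to [f]. /rabaudiunsamiv/ → rabaudiunsamif.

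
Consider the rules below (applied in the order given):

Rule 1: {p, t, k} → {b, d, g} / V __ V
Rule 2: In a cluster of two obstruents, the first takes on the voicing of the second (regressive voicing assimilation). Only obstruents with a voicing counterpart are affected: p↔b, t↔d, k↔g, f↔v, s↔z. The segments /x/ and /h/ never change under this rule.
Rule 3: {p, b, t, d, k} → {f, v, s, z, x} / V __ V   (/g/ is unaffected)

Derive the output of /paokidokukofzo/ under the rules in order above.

paogizogugovzo

Rule 1 (intervocalic voicing): /k/ is a voiceless stop between vowels /o/ and /i/, so it voices to [g]. /k/ is a voiceless stop between vowels /o/ and /u/, so it voices to [g]. /k/ is a voiceless stop between vowels /u/ and /o/, so it voices to [g]. /paokidokukofzo/ → paogidogugofzo.
Rule 2 (regressive voicing assimilation): /f/ precedes the voiced obstruent /z/, so it voices to [v] by assimilation. /paogidogugofzo/ → paogidogugovzo.
Rule 3 (intervocalic spirantization): /d/ is a stop between vowels /i/ and /o/, so it spirantizes to the fricative [z]. /paogidogugovzo/ → paogizogugovzo.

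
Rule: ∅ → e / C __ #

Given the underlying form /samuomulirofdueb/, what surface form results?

samuomulirofduebe

the form ends in the consonant /b/, so [e] is inserted word-finally.
Surface form: [samuomulirofduebe].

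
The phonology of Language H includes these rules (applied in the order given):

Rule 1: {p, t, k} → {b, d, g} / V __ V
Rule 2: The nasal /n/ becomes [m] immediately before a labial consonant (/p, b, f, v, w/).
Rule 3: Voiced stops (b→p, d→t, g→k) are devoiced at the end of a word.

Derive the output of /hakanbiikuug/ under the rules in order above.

Rule 1 (intervocalic voicing): /k/ is a voiceless stop between vowels /a/ and /a/, so it voices to [g]. /k/ is a voiceless stop between vowels /i/ and /u/, so it voices to [g]. /hakanbiikuug/ → haganbiiguug.
Rule 2 (nasal place assimilation): /n/ precedes the labial consonant /b/, so it assimilates in place to [m]. /haganbiiguug/ → hagambiiguug.
Rule 3 (final devoicing): /g/ is a voiced stop in word-final position, so it devoices to [k]. /hagambiiguug/ → hagambiiguuk.

hagambiiguuk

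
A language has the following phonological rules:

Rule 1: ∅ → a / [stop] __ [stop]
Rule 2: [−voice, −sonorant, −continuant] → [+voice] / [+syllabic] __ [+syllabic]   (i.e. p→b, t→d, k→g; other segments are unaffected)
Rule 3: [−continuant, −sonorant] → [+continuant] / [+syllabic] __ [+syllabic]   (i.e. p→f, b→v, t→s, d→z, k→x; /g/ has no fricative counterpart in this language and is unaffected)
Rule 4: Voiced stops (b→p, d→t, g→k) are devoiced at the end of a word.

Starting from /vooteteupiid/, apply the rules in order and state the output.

voozezeuviit

Rule 1 (stop-cluster a-epenthesis): no segment meets the environment; /vooteteupiid/ is unchanged.
Rule 2 (intervocalic voicing): /t/ is a voiceless stop between vowels /o/ and /e/, so it voices to [d]. /t/ is a voiceless stop between vowels /e/ and /e/, so it voices to [d]. /p/ is a voiceless stop between vowels /u/ and /i/, so it voices to [b]. /vooteteupiid/ → voodedeubiid.
Rule 3 (intervocalic spirantization): /d/ is a stop between vowels /o/ and /e/, so it spirantizes to the fricative [z]. /d/ is a stop between vowels /e/ and /e/, so it spirantizes to the fricative [z]. /b/ is a stop between vowels /u/ and /i/, so it spirantizes to the fricative [v]. /voodedeubiid/ → voozezeuviid.
Rule 4 (final devoicing): /d/ is a voiced stop in word-final position, so it devoices to [t]. /voozezeuviid/ → voozezeuviit.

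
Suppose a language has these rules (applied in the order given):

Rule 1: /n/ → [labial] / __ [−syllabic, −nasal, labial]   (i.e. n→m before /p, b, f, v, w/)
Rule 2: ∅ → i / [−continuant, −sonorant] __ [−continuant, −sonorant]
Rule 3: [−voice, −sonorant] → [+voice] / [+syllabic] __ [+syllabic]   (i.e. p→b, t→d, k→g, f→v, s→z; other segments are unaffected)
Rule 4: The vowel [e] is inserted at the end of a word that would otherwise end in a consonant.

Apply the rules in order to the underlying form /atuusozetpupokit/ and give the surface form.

aduuzozedibubogite

Rule 1 (nasal place assimilation): no segment meets the environment; /atuusozetpupokit/ is unchanged.
Rule 2 (stop-cluster i-epenthesis): /t/ and /p/ form a stop–stop cluster, so [i] is inserted between them. /atuusozetpupokit/ → atuusozetipupokit.
Rule 3 (intervocalic voicing): /t/ is a voiceless obstruent between vowels /a/ and /u/, so it voices to [d]. /s/ is a voiceless obstruent between vowels /u/ and /o/, so it voices to [z]. /t/ is a voiceless obstruent between vowels /e/ and /i/, so it voices to [d]. /p/ is a voiceless obstruent between vowels /i/ and /u/, so it voices to [b]. /p/ is a voiceless obstruent between vowels /u/ and /o/, so it voices to [b]. /k/ is a voiceless obstruent between vowels /o/ and /i/, so it voices to [g]. /atuusozetipupokit/ → aduuzozedibubogit.
Rule 4 (final e-epenthesis): the form ends in the consonant /t/, so [e] is inserted word-finally. /aduuzozedibubogit/ → aduuzozedibubogite.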